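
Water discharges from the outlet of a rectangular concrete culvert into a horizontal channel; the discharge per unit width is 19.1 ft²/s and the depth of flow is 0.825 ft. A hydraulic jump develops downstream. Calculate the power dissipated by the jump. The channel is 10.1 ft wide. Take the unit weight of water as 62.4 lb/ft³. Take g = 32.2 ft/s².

V₁ = q/y₁ = 19.1/0.825 = 23.2 ft/s. Fr₁ = V₁/√(g·y₁) = 23.2/√(32.2×0.825) = 4.49.
Conjugate-depth relation: y₂/y₁ = ½[√(1 + 8Fr₁²) − 1] = ½[√162.4 − 1] = 5.87.
y₂ = 5.87 × 0.825 = 4.84 ft.
Head loss: ΔE = (y₂ − y₁)³/(4y₁y₂) = (4.84 − 0.825)³/(4×0.825×4.84) = 64.9/16.0 = 4.06 ft.
Q = q·b = 19.1 × 10.1 = 193 cfs. P = γ·Q·ΔE/550 = 62.4 × 193 × 4.06 / 550 = 88.9 hp.

P = 88.9 hp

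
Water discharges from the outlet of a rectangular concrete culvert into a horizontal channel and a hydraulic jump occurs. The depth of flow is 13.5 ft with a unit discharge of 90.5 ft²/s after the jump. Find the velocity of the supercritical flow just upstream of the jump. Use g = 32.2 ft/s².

V₂ = q/y₂ = 90.5/13.5 = 6.70 ft/s; Fr₂ = V₂/√(g·y₂) = 0.322.
The Bélanger relation is symmetric: y₁/y₂ = ½[√(1 + 8Fr₂²) − 1] = ½[√1.827 − 1] = 0.176.
y₁ = 0.176 × 13.5 = 2.37 ft.
V₁ = q/y₁ = 90.5/2.37 = 38.1 ft/s.

V₁ = 38.1 ft/s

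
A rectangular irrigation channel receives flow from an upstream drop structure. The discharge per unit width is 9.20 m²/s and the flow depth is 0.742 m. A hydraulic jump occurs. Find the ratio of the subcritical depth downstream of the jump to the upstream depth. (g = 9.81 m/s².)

y₂/y₁ = 6.02

V₁ = q/y₁ = 9.20/0.742 = 12.4 m/s. Fr₁ = V₁/√(g·y₁) = 12.4/√(9.81×0.742) = 4.60.
From the momentum equation for a rectangular channel, y₂/y₁ = ½[√(1 + 8Fr₁²) − 1] = ½[√170.0 − 1] = 6.02.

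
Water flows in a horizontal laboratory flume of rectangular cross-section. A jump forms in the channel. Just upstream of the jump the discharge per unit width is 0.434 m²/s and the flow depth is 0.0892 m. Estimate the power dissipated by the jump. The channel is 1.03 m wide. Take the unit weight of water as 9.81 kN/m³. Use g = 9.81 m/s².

V₁ = q/y₁ = 0.434/0.0892 = 4.87 m/s. Fr₁ = V₁/√(g·y₁) = 4.87/√(9.81×0.0892) = 5.20.
Sequent-depth ratio: y₂/y₁ = ½[√(1 + 8Fr₁²) − 1] = ½[√217.4 − 1] = 6.87.
y₂ = 6.87 × 0.0892 = 0.613 m.
Head loss: ΔE = (y₂ − y₁)³/(4y₁y₂) = (0.613 − 0.0892)³/(4×0.0892×0.613) = 0.144/0.219 = 0.657 m.
Q = q·b = 0.434 × 1.03 = 0.447 m³/s. P = γ·Q·ΔE = 9.81 × 0.447 × 0.657 = 2.88 kW.

P = 2.88 kW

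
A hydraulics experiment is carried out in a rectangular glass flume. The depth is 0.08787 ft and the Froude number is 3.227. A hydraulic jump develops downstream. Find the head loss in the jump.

Fr₁ = 3.227 (given).
By Bélanger, y₂/y₁ = ½[√(1 + 8Fr₁²) − 1] = ½[√84.308 − 1] = 4.091.
y₂ = 4.091 × 0.08787 = 0.3595 ft.
V₁ = Fr₁·√(g·y₁) = 3.227×√(32.2×0.08787) = 5.428 ft/s; q = V₁·y₁ = 0.4770 ft²/s. V₂ = q/y₂ = 0.4770/0.3595 = 1.327 ft/s. E₁ = y₁ + V₁²/2g = 0.5454 ft; E₂ = y₂ + V₂²/2g = 0.3868 ft. ΔE = E₁ − E₂ = 0.1586 ft.

ΔE = 0.1586 ft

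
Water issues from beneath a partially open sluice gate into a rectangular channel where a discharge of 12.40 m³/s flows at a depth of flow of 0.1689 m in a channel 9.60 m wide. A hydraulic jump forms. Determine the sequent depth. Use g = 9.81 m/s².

y₂ = 1.337 m

q = Q/b = 12.40/9.60 = 1.292 m²/s; V₁ = q/y₁ = 7.648 m/s. Fr₁ = V₁/√(g·y₁) = 5.941.
Bélanger equation: y₂/y₁ = ½[√(1 + 8Fr₁²) − 1] = ½[√283.38 − 1] = 7.917.
y₂ = 7.917 × 0.1689 = 1.337 m.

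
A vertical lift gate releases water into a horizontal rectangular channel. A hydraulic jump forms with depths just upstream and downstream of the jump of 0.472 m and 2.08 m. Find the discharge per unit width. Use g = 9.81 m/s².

q = 3.51 m²/s

For a rectangular channel the momentum equation gives q² = ½·g·y₁·y₂·(y₁ + y₂) = ½×9.81×0.472×2.08×2.55 = 12.3.
q = √12.3 = 3.51 m²/s.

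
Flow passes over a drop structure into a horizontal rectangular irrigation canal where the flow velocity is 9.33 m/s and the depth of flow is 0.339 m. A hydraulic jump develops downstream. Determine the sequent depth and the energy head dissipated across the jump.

Fr₁ = V₁/√(g·y₁) = 9.33/√(9.81×0.339) = 5.12.
Conjugate-depth relation: y₂/y₁ = ½[√(1 + 8Fr₁²) − 1] = ½[√210.4 − 1] = 6.75.
y₂ = 6.75 × 0.339 = 2.29 m.
Head loss: ΔE = (y₂ − y₁)³/(4y₁y₂) = (2.29 − 0.339)³/(4×0.339×2.29) = 7.42/3.10 = 2.39 m.

y₂ = 2.29 m; ΔE = 2.39 m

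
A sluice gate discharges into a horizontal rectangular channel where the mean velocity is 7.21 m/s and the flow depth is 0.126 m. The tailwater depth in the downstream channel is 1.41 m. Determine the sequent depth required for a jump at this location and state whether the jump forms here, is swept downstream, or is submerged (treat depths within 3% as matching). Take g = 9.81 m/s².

Fr₁ = V₁/√(g·y₁) = 7.21/√(9.81×0.126) = 6.49.
Conjugate-depth relation: y₂/y₁ = ½[√(1 + 8Fr₁²) − 1] = ½[√337.5 − 1] = 8.68.
y₂ = 8.68 × 0.126 = 1.09 m.
Tailwater y_tw = 1.41 m: y_tw > y₂, so the jump is submerged.

y₂ = 1.09 m; the jump is submerged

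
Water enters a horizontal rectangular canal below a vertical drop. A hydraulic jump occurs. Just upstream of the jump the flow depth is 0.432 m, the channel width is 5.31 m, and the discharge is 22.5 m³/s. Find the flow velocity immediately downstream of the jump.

V₂ = 1.57 m/s

q = Q/b = 22.5/5.31 = 4.24 m²/s; V₁ = q/y₁ = 9.81 m/s. Fr₁ = V₁/√(g·y₁) = 4.76.
By Bélanger, y₂/y₁ = ½[√(1 + 8Fr₁²) − 1] = ½[√182.6 − 1] = 6.26.
y₂ = 6.26 × 0.432 = 2.70 m.
V₂ = q/y₂ = 4.24/2.70 = 1.57 m/s.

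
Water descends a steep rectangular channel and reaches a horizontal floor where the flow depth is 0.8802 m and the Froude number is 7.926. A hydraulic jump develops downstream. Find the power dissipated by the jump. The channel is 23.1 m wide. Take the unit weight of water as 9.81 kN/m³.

P = 87576 kW

Fr₁ = 7.926 (given).
From the momentum equation for a rectangular channel, y₂/y₁ = ½[√(1 + 8Fr₁²) − 1] = ½[√503.57 − 1] = 10.72.
y₂ = 10.72 × 0.8802 = 9.436 m.
Head loss: ΔE = (y₂ − y₁)³/(4y₁y₂) = (9.436 − 0.8802)³/(4×0.8802×9.436) = 626.3/33.22 = 18.85 m.
V₁ = Fr₁·√(g·y₁) = 7.926×√(9.81×0.8802) = 23.29 m/s; q = V₁·y₁ = 20.50 m²/s. Q = q·b = 20.50 × 23.1 = 473.6 m³/s. P = γ·Q·ΔE = 9.81 × 473.6 × 18.85 = 87576 kW.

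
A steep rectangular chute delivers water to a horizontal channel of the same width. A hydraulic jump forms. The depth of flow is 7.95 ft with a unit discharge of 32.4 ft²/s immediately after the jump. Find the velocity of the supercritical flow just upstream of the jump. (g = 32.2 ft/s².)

V₁ = 35.1 ft/s

V₂ = q/y₂ = 32.4/7.95 = 4.08 ft/s; Fr₂ = V₂/√(g·y₂) = 0.255.
From the momentum equation (using Fr₂), y₁/y₂ = ½[√(1 + 8Fr₂²) − 1] = ½[√1.519 − 1] = 0.116.
y₁ = 0.116 × 7.95 = 0.924 ft.
V₁ = q/y₁ = 32.4/0.924 = 35.1 ft/s.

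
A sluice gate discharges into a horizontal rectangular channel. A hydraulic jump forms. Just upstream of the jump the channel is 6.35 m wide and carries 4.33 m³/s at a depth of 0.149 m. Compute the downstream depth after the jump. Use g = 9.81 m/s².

q = Q/b = 4.33/6.35 = 0.682 m²/s; V₁ = q/y₁ = 4.58 m/s. Fr₁ = V₁/√(g·y₁) = 3.79.
Bélanger equation: y₂/y₁ = ½[√(1 + 8Fr₁²) − 1] = ½[√115.6 − 1] = 4.88.
y₂ = 4.88 × 0.149 = 0.727 m.

y₂ = 0.727 m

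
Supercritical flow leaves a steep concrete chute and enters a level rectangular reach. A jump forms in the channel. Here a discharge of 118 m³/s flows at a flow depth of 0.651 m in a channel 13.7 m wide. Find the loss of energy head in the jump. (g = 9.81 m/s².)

ΔE = 4.88 m

q = Q/b = 118/13.7 = 8.61 m²/s; V₁ = q/y₁ = 13.2 m/s. Fr₁ = V₁/√(g·y₁) = 5.24.
Conjugate-depth relation: y₂/y₁ = ½[√(1 + 8Fr₁²) − 1] = ½[√220.3 − 1] = 6.92.
y₂ = 6.92 × 0.651 = 4.51 m.
Head loss: ΔE = (y₂ − y₁)³/(4y₁y₂) = (4.51 − 0.651)³/(4×0.651×4.51) = 57.3/11.7 = 4.88 m.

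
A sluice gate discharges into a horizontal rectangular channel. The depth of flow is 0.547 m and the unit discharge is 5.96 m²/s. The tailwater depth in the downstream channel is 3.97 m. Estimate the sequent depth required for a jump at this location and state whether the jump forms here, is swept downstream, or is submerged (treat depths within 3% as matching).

y₂ = 3.38 m; the jump is submerged

V₁ = q/y₁ = 5.96/0.547 = 10.9 m/s. Fr₁ = V₁/√(g·y₁) = 10.9/√(9.81×0.547) = 4.70.
Sequent-depth ratio: y₂/y₁ = ½[√(1 + 8Fr₁²) − 1] = ½[√178.0 − 1] = 6.17.
y₂ = 6.17 × 0.547 = 3.38 m.
Tailwater y_tw = 3.97 m: y_tw > y₂, so the jump is submerged.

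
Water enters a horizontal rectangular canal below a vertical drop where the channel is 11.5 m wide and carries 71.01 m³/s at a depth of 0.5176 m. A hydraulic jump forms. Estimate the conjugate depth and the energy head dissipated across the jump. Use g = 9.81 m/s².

q = Q/b = 71.01/11.5 = 6.175 m²/s; V₁ = q/y₁ = 11.93 m/s. Fr₁ = V₁/√(g·y₁) = 5.294.
Conjugate-depth relation: y₂/y₁ = ½[√(1 + 8Fr₁²) − 1] = ½[√225.22 − 1] = 7.004.
y₂ = 7.004 × 0.5176 = 3.625 m.
Head loss: ΔE = (y₂ − y₁)³/(4y₁y₂) = (3.625 − 0.5176)³/(4×0.5176×3.625) = 30.01/7.505 = 3.998 m.

y₂ = 3.625 m; ΔE = 3.998 m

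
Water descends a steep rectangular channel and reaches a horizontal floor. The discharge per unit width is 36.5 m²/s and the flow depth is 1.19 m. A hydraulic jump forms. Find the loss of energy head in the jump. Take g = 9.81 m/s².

V₁ = q/y₁ = 36.5/1.19 = 30.7 m/s. Fr₁ = V₁/√(g·y₁) = 30.7/√(9.81×1.19) = 8.98.
Sequent-depth ratio: y₂/y₁ = ½[√(1 + 8Fr₁²) − 1] = ½[√645.7 − 1] = 12.2.
y₂ = 12.2 × 1.19 = 14.5 m.
Head loss: ΔE = (y₂ − y₁)³/(4y₁y₂) = (14.5 − 1.19)³/(4×1.19×14.5) = 2371/69.1 = 34.3 m.

ΔE = 34.3 m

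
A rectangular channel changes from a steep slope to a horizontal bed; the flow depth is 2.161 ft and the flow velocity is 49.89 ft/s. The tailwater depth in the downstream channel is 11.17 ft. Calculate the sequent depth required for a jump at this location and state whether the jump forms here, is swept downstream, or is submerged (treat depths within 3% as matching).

y₂ = 17.23 ft; the jump is swept downstream

Fr₁ = V₁/√(g·y₁) = 49.89/√(32.2×2.161) = 5.981.
From the momentum equation for a rectangular channel, y₂/y₁ = ½[√(1 + 8Fr₁²) − 1] = ½[√287.16 − 1] = 7.973.
y₂ = 7.973 × 2.161 = 17.23 ft.
Tailwater y_tw = 11.17 ft: y_tw < y₂, so the jump is swept downstream.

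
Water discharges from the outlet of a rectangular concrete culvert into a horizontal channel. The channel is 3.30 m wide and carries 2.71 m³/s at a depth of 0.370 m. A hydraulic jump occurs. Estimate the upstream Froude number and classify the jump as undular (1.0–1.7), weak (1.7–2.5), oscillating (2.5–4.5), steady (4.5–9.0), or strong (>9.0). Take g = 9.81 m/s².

Fr₁ = 1.16; undular jump

q = Q/b = 2.71/3.30 = 0.821 m²/s; V₁ = q/y₁ = 2.22 m/s. Fr₁ = V₁/√(g·y₁) = 1.16.
Fr₁ = 1.16 lies in the undular range.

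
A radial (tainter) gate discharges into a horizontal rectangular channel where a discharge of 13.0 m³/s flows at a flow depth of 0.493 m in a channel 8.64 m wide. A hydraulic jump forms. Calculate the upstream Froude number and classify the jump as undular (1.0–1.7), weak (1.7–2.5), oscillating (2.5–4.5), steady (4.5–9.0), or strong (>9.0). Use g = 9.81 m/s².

q = Q/b = 13.0/8.64 = 1.50 m²/s; V₁ = q/y₁ = 3.05 m/s. Fr₁ = V₁/√(g·y₁) = 1.39.
Fr₁ = 1.39 lies in the undular range.

Fr₁ = 1.39; undular jump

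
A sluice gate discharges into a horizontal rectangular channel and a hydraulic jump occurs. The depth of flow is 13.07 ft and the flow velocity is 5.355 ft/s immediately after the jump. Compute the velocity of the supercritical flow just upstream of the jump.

Fr₂ = V₂/√(g·y₂) = 5.355/√(32.2×13.07) = 0.2610.
From the momentum equation (using Fr₂), y₁/y₂ = ½[√(1 + 8Fr₂²) − 1] = ½[√1.5451 − 1] = 0.1215.
y₁ = 0.1215 × 13.07 = 1.588 ft.
V₁ = q/y₁ = 69.99/1.588 = 44.07 ft/s.

V₁ = 44.07 ft/s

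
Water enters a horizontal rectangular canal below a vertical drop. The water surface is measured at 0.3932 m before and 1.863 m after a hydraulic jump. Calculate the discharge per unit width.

For a rectangular channel the momentum equation gives q² = ½·g·y₁·y₂·(y₁ + y₂) = ½×9.81×0.3932×1.863×2.256 = 8.107.
q = √8.107 = 2.847 m²/s.

q = 2.847 m²/s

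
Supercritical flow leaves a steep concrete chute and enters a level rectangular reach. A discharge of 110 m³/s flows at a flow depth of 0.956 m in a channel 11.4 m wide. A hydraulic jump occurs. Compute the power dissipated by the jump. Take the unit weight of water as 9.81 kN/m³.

q = Q/b = 110/11.4 = 9.65 m²/s; V₁ = q/y₁ = 10.1 m/s. Fr₁ = V₁/√(g·y₁) = 3.30.
Sequent-depth ratio: y₂/y₁ = ½[√(1 + 8Fr₁²) − 1] = ½[√87.90 − 1] = 4.19.
y₂ = 4.19 × 0.956 = 4.00 m.
V₂ = q/y₂ = 9.65/4.00 = 2.41 m/s. E₁ = y₁ + V₁²/2g = 6.15 m; E₂ = y₂ + V₂²/2g = 4.30 m. ΔE = E₁ − E₂ = 1.85 m.
P = γ·Q·ΔE = 9.81 × 110 × 1.85 = 1995 kW.

P = 1995 kW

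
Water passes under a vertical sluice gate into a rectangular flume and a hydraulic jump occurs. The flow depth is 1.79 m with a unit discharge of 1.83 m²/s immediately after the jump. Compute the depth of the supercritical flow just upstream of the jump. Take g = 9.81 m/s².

V₂ = q/y₂ = 1.83/1.79 = 1.02 m/s; Fr₂ = V₂/√(g·y₂) = 0.244.
The Bélanger relation is symmetric: y₁/y₂ = ½[√(1 + 8Fr₂²) − 1] = ½[√1.476 − 1] = 0.107.
y₁ = 0.107 × 1.79 = 0.192 m.

y₁ = 0.192 m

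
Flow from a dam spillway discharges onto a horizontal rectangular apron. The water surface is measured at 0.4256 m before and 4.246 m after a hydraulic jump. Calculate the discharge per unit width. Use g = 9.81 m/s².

For a rectangular channel the momentum equation gives q² = ½·g·y₁·y₂·(y₁ + y₂) = ½×9.81×0.4256×4.246×4.672 = 41.41.
q = √41.41 = 6.435 m²/s.

q = 6.435 m²/s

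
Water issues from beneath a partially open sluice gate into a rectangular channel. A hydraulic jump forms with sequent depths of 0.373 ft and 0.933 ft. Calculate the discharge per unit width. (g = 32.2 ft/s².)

For a rectangular channel the momentum equation gives q² = ½·g·y₁·y₂·(y₁ + y₂) = ½×32.2×0.373×0.933×1.31 = 7.32.
q = √7.32 = 2.71 ft²/s.

q = 2.71 ft²/s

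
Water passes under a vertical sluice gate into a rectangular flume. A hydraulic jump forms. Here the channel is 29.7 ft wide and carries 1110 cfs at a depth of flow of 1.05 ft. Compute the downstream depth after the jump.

q = Q/b = 1110/29.7 = 37.4 ft²/s; V₁ = q/y₁ = 35.6 ft/s. Fr₁ = V₁/√(g·y₁) = 6.12.
Conjugate-depth relation: y₂/y₁ = ½[√(1 + 8Fr₁²) − 1] = ½[√300.8 − 1] = 8.17.
y₂ = 8.17 × 1.05 = 8.58 ft.

y₂ = 8.58 ft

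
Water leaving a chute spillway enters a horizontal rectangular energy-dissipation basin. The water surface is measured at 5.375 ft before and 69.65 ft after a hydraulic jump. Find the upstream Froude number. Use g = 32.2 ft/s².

Fr₁ = 9.510

For a rectangular channel the momentum equation gives q² = ½·g·y₁·y₂·(y₁ + y₂) = ½×32.2×5.375×69.65×75.03 = 452201.
q = √452201 = 672.5 ft²/s.
V₁ = q/y₁ = 125.1 ft/s; Fr₁ = V₁/√(g·y₁) = 9.510.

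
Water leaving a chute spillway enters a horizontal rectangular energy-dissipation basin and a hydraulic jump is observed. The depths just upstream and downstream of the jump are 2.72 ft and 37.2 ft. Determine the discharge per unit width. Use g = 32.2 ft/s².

For a rectangular channel the momentum equation gives q² = ½·g·y₁·y₂·(y₁ + y₂) = ½×32.2×2.72×37.2×39.9 = 65032.
q = √65032 = 255 ft²/s.

q = 255 ft²/s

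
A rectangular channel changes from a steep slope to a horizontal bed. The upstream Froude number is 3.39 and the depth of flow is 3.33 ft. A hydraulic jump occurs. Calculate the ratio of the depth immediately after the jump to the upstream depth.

Fr₁ = 3.39 (given).
From the momentum equation for a rectangular channel, y₂/y₁ = ½[√(1 + 8Fr₁²) − 1] = ½[√92.94 − 1] = 4.32.

y₂/y₁ = 4.32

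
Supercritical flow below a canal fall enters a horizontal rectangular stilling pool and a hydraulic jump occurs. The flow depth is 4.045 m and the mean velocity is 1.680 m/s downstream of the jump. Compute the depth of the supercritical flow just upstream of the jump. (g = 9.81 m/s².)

y₁ = 0.5109 m

Fr₂ = V₂/√(g·y₂) = 1.680/√(9.81×4.045) = 0.2667.
From the momentum equation (using Fr₂), y₁/y₂ = ½[√(1 + 8Fr₂²) − 1] = ½[√1.5690 − 1] = 0.1263.
y₁ = 0.1263 × 4.045 = 0.5109 m.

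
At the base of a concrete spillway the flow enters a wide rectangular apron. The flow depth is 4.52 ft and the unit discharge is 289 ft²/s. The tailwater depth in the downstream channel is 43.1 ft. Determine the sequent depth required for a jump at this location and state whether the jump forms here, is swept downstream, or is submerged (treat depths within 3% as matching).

y₂ = 31.7 ft; the jump is submerged

V₁ = q/y₁ = 289/4.52 = 63.9 ft/s. Fr₁ = V₁/√(g·y₁) = 63.9/√(32.2×4.52) = 5.30.
Bélanger equation: y₂/y₁ = ½[√(1 + 8Fr₁²) − 1] = ½[√225.7 − 1] = 7.01.
y₂ = 7.01 × 4.52 = 31.7 ft.
Tailwater y_tw = 43.1 ft: y_tw > y₂, so the jump is submerged.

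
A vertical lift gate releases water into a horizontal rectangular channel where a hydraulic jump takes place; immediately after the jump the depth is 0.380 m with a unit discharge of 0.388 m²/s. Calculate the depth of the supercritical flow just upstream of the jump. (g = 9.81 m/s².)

y₁ = 0.152 m

V₂ = q/y₂ = 0.388/0.380 = 1.02 m/s; Fr₂ = V₂/√(g·y₂) = 0.529.
The Bélanger relation is symmetric: y₁/y₂ = ½[√(1 + 8Fr₂²) − 1] = ½[√3.237 − 1] = 0.400.
y₁ = 0.400 × 0.380 = 0.152 m.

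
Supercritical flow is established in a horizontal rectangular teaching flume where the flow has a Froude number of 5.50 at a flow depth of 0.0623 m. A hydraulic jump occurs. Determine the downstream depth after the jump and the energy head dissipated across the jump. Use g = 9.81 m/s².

Fr₁ = 5.50 (given).
From the momentum equation for a rectangular channel, y₂/y₁ = ½[√(1 + 8Fr₁²) − 1] = ½[√243.0 − 1] = 7.29.
y₂ = 7.29 × 0.0623 = 0.454 m.
V₁ = Fr₁·√(g·y₁) = 5.50×√(9.81×0.0623) = 4.30 m/s; q = V₁·y₁ = 0.268 m²/s. V₂ = q/y₂ = 0.268/0.454 = 0.589 m/s. E₁ = y₁ + V₁²/2g = 1.00 m; E₂ = y₂ + V₂²/2g = 0.472 m. ΔE = E₁ − E₂ = 0.532 m.

y₂ = 0.454 m; ΔE = 0.532 m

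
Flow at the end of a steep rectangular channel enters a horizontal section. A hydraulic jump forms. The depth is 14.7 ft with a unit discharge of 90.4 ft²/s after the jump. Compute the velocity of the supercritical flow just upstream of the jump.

V₂ = q/y₂ = 90.4/14.7 = 6.15 ft/s; Fr₂ = V₂/√(g·y₂) = 0.283.
From the momentum equation (using Fr₂), y₁/y₂ = ½[√(1 + 8Fr₂²) − 1] = ½[√1.639 − 1] = 0.140.
y₁ = 0.140 × 14.7 = 2.06 ft.
V₁ = q/y₁ = 90.4/2.06 = 43.9 ft/s.

V₁ = 43.9 ft/s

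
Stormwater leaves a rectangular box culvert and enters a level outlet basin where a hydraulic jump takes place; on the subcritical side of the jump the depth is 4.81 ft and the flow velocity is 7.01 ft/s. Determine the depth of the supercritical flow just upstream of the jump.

y₁ = 2.12 ft

Fr₂ = V₂/√(g·y₂) = 7.01/√(32.2×4.81) = 0.563.
Applying the sequent-depth relation in reverse, y₁/y₂ = ½[√(1 + 8Fr₂²) − 1] = ½[√3.538 − 1] = 0.441.
y₁ = 0.441 × 4.81 = 2.12 ft.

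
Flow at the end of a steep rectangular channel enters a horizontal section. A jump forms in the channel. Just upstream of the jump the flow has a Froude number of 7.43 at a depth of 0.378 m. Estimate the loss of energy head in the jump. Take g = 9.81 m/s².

Fr₁ = 7.43 (given).
Sequent-depth ratio: y₂/y₁ = ½[√(1 + 8Fr₁²) − 1] = ½[√442.6 − 1] = 10.0.
y₂ = 10.0 × 0.378 = 3.79 m.
V₁ = Fr₁·√(g·y₁) = 7.43×√(9.81×0.378) = 14.3 m/s; q = V₁·y₁ = 5.41 m²/s. V₂ = q/y₂ = 5.41/3.79 = 1.43 m/s. E₁ = y₁ + V₁²/2g = 10.8 m; E₂ = y₂ + V₂²/2g = 3.89 m. ΔE = E₁ − E₂ = 6.92 m.

ΔE = 6.92 m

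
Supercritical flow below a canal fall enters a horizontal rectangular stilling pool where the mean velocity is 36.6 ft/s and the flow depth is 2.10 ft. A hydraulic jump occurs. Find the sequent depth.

Fr₁ = V₁/√(g·y₁) = 36.6/√(32.2×2.10) = 4.45.
From the momentum equation for a rectangular channel, y₂/y₁ = ½[√(1 + 8Fr₁²) − 1] = ½[√159.5 − 1] = 5.81.
y₂ = 5.81 × 2.10 = 12.2 ft.

y₂ = 12.2 ft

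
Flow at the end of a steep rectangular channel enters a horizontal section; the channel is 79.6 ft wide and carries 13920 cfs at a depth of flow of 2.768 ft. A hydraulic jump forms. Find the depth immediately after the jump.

y₂ = 24.85 ft

q = Q/b = 13920/79.6 = 174.9 ft²/s; V₁ = q/y₁ = 63.18 ft/s. Fr₁ = V₁/√(g·y₁) = 6.692.
Conjugate-depth relation: y₂/y₁ = ½[√(1 + 8Fr₁²) − 1] = ½[√359.25 − 1] = 8.977.
y₂ = 8.977 × 2.768 = 24.85 ft.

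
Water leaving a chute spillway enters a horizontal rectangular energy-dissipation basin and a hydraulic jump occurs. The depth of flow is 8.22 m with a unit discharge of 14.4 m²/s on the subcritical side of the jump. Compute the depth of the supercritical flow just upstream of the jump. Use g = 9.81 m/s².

y₁ = 0.584 m

V₂ = q/y₂ = 14.4/8.22 = 1.75 m/s; Fr₂ = V₂/√(g·y₂) = 0.195.
Since the conjugate-depth ratio holds either way, y₁/y₂ = ½[√(1 + 8Fr₂²) − 1] = ½[√1.304 − 1] = 0.0711.
y₁ = 0.0711 × 8.22 = 0.584 m.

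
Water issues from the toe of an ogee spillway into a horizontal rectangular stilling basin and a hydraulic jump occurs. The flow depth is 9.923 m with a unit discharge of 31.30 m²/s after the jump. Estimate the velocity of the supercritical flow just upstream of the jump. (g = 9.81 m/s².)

V₁ = 18.12 m/s

V₂ = q/y₂ = 31.30/9.923 = 3.154 m/s; Fr₂ = V₂/√(g·y₂) = 0.3197.
From the momentum equation (using Fr₂), y₁/y₂ = ½[√(1 + 8Fr₂²) − 1] = ½[√1.8177 − 1] = 0.1741.
y₁ = 0.1741 × 9.923 = 1.728 m.
V₁ = q/y₁ = 31.30/1.728 = 18.12 m/s.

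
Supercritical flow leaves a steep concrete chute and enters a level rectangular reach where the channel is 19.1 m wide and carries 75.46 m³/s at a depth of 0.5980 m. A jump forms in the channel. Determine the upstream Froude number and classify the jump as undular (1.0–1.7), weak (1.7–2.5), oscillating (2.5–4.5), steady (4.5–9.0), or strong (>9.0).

Fr₁ = 2.728; oscillating jump

q = Q/b = 75.46/19.1 = 3.951 m²/s; V₁ = q/y₁ = 6.607 m/s. Fr₁ = V₁/√(g·y₁) = 2.728.
Fr₁ = 2.728 lies in the oscillating range.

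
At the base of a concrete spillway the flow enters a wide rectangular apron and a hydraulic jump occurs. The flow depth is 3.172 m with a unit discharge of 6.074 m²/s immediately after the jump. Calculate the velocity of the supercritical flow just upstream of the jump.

V₁ = 9.725 m/s

V₂ = q/y₂ = 6.074/3.172 = 1.915 m/s; Fr₂ = V₂/√(g·y₂) = 0.3433.
Applying the sequent-depth relation in reverse, y₁/y₂ = ½[√(1 + 8Fr₂²) − 1] = ½[√1.9427 − 1] = 0.1969.
y₁ = 0.1969 × 3.172 = 0.6246 m.
V₁ = q/y₁ = 6.074/0.6246 = 9.725 m/s.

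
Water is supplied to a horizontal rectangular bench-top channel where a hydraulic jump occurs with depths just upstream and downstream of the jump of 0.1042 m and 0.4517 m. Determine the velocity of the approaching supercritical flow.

V₁ = 3.438 m/s

For a rectangular channel the momentum equation gives q² = ½·g·y₁·y₂·(y₁ + y₂) = ½×9.81×0.1042×0.4517×0.5559 = 0.1283.
q = √0.1283 = 0.3582 m²/s.
V₁ = q/y₁ = 0.3582/0.1042 = 3.438 m/s.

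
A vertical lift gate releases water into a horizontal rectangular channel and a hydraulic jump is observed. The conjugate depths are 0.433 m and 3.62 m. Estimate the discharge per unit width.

q = 5.58 m²/s

For a rectangular channel the momentum equation gives q² = ½·g·y₁·y₂·(y₁ + y₂) = ½×9.81×0.433×3.62×4.05 = 31.2.
q = √31.2 = 5.58 m²/s.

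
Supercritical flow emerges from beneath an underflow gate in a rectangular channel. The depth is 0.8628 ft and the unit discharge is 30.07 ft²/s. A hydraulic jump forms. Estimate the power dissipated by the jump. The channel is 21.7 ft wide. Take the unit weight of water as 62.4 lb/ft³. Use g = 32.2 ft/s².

P = 876.2 hp

V₁ = q/y₁ = 30.07/0.8628 = 34.85 ft/s. Fr₁ = V₁/√(g·y₁) = 34.85/√(32.2×0.8628) = 6.612.
By Bélanger, y₂/y₁ = ½[√(1 + 8Fr₁²) − 1] = ½[√350.76 − 1] = 8.864.
y₂ = 8.864 × 0.8628 = 7.648 ft.
V₂ = q/y₂ = 30.07/7.648 = 3.932 ft/s. E₁ = y₁ + V₁²/2g = 19.72 ft; E₂ = y₂ + V₂²/2g = 7.888 ft. ΔE = E₁ − E₂ = 11.84 ft.
Q = q·b = 30.07 × 21.7 = 652.5 cfs. P = γ·Q·ΔE/550 = 62.4 × 652.5 × 11.84 / 550 = 876.2 hp.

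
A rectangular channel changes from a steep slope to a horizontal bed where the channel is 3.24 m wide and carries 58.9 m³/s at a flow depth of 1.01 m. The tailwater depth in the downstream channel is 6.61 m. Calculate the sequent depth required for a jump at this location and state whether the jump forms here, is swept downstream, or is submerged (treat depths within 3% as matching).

q = Q/b = 58.9/3.24 = 18.2 m²/s; V₁ = q/y₁ = 18.0 m/s. Fr₁ = V₁/√(g·y₁) = 5.72.
By Bélanger, y₂/y₁ = ½[√(1 + 8Fr₁²) − 1] = ½[√262.6 − 1] = 7.60.
y₂ = 7.60 × 1.01 = 7.68 m.
Tailwater y_tw = 6.61 m: y_tw < y₂, so the jump is swept downstream.

y₂ = 7.68 m; the jump is swept downstream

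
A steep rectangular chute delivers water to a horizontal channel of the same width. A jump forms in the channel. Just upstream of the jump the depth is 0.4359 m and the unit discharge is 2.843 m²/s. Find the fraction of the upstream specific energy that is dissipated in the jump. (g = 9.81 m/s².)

V₁ = q/y₁ = 2.843/0.4359 = 6.522 m/s. Fr₁ = V₁/√(g·y₁) = 6.522/√(9.81×0.4359) = 3.154.
By Bélanger, y₂/y₁ = ½[√(1 + 8Fr₁²) − 1] = ½[√80.582 − 1] = 3.988.
y₂ = 3.988 × 0.4359 = 1.739 m.
E₁ = y₁ + V₁²/2g = 2.604 m. ΔE = (y₂ − y₁)³/(4y₁y₂) = 0.7292 m. ΔE/E₁ = 0.7292/2.604 = 0.280.

ΔE/E₁ = 0.280 (28.0%)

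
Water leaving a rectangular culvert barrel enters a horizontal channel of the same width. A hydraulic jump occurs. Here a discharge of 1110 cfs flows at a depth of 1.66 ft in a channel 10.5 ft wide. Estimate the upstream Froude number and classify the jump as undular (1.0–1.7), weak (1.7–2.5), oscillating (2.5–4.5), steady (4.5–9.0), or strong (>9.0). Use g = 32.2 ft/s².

q = Q/b = 1110/10.5 = 106 ft²/s; V₁ = q/y₁ = 63.7 ft/s. Fr₁ = V₁/√(g·y₁) = 8.71.
Fr₁ = 8.71 lies in the steady range.

Fr₁ = 8.71; steady jump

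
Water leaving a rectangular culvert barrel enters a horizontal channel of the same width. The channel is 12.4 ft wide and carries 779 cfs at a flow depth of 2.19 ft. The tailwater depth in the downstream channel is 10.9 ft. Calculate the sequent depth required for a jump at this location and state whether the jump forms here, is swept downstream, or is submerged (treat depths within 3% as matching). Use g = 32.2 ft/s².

q = Q/b = 779/12.4 = 62.8 ft²/s; V₁ = q/y₁ = 28.7 ft/s. Fr₁ = V₁/√(g·y₁) = 3.42.
Sequent-depth ratio: y₂/y₁ = ½[√(1 + 8Fr₁²) − 1] = ½[√94.35 − 1] = 4.36.
y₂ = 4.36 × 2.19 = 9.54 ft.
Tailwater y_tw = 10.9 ft: y_tw > y₂, so the jump is submerged.

y₂ = 9.54 ft; the jump is submerged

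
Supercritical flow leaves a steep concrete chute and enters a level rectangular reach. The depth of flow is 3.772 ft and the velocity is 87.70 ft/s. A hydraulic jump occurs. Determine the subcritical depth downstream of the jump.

Fr₁ = V₁/√(g·y₁) = 87.70/√(32.2×3.772) = 7.958.
Bélanger equation: y₂/y₁ = ½[√(1 + 8Fr₁²) − 1] = ½[√507.60 − 1] = 10.76.
y₂ = 10.76 × 3.772 = 40.61 ft.

y₂ = 40.61 ft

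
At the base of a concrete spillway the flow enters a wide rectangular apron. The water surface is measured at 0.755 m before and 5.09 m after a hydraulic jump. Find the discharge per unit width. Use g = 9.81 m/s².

For a rectangular channel the momentum equation gives q² = ½·g·y₁·y₂·(y₁ + y₂) = ½×9.81×0.755×5.09×5.84 = 110.
q = √110 = 10.5 m²/s.

q = 10.5 m²/s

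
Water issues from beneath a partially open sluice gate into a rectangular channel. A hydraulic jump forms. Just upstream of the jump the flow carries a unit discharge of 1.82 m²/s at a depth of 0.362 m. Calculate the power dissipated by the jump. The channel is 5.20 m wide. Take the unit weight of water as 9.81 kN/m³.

V₁ = q/y₁ = 1.82/0.362 = 5.03 m/s. Fr₁ = V₁/√(g·y₁) = 5.03/√(9.81×0.362) = 2.67.
From the momentum equation for a rectangular channel, y₂/y₁ = ½[√(1 + 8Fr₁²) − 1] = ½[√57.94 − 1] = 3.31.
y₂ = 3.31 × 0.362 = 1.20 m.
V₂ = q/y₂ = 1.82/1.20 = 1.52 m/s. E₁ = y₁ + V₁²/2g = 1.65 m; E₂ = y₂ + V₂²/2g = 1.31 m. ΔE = E₁ − E₂ = 0.336 m.
Q = q·b = 1.82 × 5.20 = 9.46 m³/s. P = γ·Q·ΔE = 9.81 × 9.46 × 0.336 = 31.2 kW.

P = 31.2 kW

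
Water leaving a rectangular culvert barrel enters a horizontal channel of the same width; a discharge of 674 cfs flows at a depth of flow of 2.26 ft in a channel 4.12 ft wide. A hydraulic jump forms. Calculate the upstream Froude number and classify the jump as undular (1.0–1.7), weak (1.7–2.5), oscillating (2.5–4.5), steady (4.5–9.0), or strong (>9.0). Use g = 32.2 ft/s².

Fr₁ = 8.49; steady jump

q = Q/b = 674/4.12 = 164 ft²/s; V₁ = q/y₁ = 72.4 ft/s. Fr₁ = V₁/√(g·y₁) = 8.49.
Fr₁ = 8.49 lies in the steady range.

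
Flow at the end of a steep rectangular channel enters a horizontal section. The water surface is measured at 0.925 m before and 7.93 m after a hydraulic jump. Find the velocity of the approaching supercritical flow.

V₁ = 19.3 m/s

For a rectangular channel the momentum equation gives q² = ½·g·y₁·y₂·(y₁ + y₂) = ½×9.81×0.925×7.93×8.86 = 319.
q = √319 = 17.8 m²/s.
V₁ = q/y₁ = 17.8/0.925 = 19.3 m/s.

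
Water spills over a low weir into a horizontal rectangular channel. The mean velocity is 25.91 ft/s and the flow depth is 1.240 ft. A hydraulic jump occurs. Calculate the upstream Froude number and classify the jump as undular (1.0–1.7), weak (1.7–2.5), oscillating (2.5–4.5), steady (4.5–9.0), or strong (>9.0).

Fr₁ = V₁/√(g·y₁) = 25.91/√(32.2×1.240) = 4.100.
Fr₁ = 4.100 lies in the oscillating range.

Fr₁ = 4.100; oscillating jump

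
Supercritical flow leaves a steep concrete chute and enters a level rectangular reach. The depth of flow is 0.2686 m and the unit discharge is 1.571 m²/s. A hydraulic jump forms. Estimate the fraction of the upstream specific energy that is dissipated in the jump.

V₁ = q/y₁ = 1.571/0.2686 = 5.849 m/s. Fr₁ = V₁/√(g·y₁) = 5.849/√(9.81×0.2686) = 3.603.
By Bélanger, y₂/y₁ = ½[√(1 + 8Fr₁²) − 1] = ½[√104.86 − 1] = 4.620.
y₂ = 4.620 × 0.2686 = 1.241 m.
E₁ = y₁ + V₁²/2g = 2.012 m. ΔE = (y₂ − y₁)³/(4y₁y₂) = 0.6895 m. ΔE/E₁ = 0.6895/2.012 = 0.343.

ΔE/E₁ = 0.343 (34.3%)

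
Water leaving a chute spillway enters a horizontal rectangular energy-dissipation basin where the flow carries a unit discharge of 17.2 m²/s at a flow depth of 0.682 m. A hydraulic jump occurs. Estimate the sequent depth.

V₁ = q/y₁ = 17.2/0.682 = 25.2 m/s. Fr₁ = V₁/√(g·y₁) = 25.2/√(9.81×0.682) = 9.75.
Bélanger equation: y₂/y₁ = ½[√(1 + 8Fr₁²) − 1] = ½[√761.5 − 1] = 13.3.
y₂ = 13.3 × 0.682 = 9.07 m.

y₂ = 9.07 m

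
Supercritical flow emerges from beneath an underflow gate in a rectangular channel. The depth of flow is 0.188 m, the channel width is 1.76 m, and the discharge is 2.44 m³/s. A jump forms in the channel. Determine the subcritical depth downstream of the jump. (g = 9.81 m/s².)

y₂ = 1.35 m

q = Q/b = 2.44/1.76 = 1.39 m²/s; V₁ = q/y₁ = 7.37 m/s. Fr₁ = V₁/√(g·y₁) = 5.43.
Sequent-depth ratio: y₂/y₁ = ½[√(1 + 8Fr₁²) − 1] = ½[√236.9 − 1] = 7.20.
y₂ = 7.20 × 0.188 = 1.35 m.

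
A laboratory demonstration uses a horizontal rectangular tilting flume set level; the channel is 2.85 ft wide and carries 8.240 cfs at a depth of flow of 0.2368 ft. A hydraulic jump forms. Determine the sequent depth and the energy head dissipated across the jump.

q = Q/b = 8.240/2.85 = 2.891 ft²/s; V₁ = q/y₁ = 12.21 ft/s. Fr₁ = V₁/√(g·y₁) = 4.422.
Sequent-depth ratio: y₂/y₁ = ½[√(1 + 8Fr₁²) − 1] = ½[√157.41 − 1] = 5.773.
y₂ = 5.773 × 0.2368 = 1.367 ft.
Head loss: ΔE = (y₂ − y₁)³/(4y₁y₂) = (1.367 − 0.2368)³/(4×0.2368×1.367) = 1.444/1.295 = 1.115 ft.

y₂ = 1.367 ft; ΔE = 1.115 ft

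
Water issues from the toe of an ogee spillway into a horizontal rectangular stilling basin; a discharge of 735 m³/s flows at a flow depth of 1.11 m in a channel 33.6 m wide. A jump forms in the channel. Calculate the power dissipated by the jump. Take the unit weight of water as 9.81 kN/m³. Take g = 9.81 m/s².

P = 84766 kW

q = Q/b = 735/33.6 = 21.9 m²/s; V₁ = q/y₁ = 19.7 m/s. Fr₁ = V₁/√(g·y₁) = 5.97.
Sequent-depth ratio: y₂/y₁ = ½[√(1 + 8Fr₁²) − 1] = ½[√286.3 − 1] = 7.96.
y₂ = 7.96 × 1.11 = 8.84 m.
Head loss: ΔE = (y₂ − y₁)³/(4y₁y₂) = (8.84 − 1.11)³/(4×1.11×8.84) = 461/39.2 = 11.8 m.
P = γ·Q·ΔE = 9.81 × 735 × 11.8 = 84766 kW.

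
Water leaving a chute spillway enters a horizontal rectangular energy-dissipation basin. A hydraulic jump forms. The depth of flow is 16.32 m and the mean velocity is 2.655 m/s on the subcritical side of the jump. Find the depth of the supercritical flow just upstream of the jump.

y₁ = 1.329 m

Fr₂ = V₂/√(g·y₂) = 2.655/√(9.81×16.32) = 0.2098.
From the momentum equation (using Fr₂), y₁/y₂ = ½[√(1 + 8Fr₂²) − 1] = ½[√1.3522 − 1] = 0.08143.
y₁ = 0.08143 × 16.32 = 1.329 m.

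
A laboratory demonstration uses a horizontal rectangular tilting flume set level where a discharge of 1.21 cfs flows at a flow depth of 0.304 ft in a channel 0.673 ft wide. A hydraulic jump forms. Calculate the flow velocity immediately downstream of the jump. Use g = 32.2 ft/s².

V₂ = 2.66 ft/s

q = Q/b = 1.21/0.673 = 1.80 ft²/s; V₁ = q/y₁ = 5.91 ft/s. Fr₁ = V₁/√(g·y₁) = 1.89.
Sequent-depth ratio: y₂/y₁ = ½[√(1 + 8Fr₁²) − 1] = ½[√29.59 − 1] = 2.22.
y₂ = 2.22 × 0.304 = 0.675 ft.
V₂ = q/y₂ = 1.80/0.675 = 2.66 ft/s.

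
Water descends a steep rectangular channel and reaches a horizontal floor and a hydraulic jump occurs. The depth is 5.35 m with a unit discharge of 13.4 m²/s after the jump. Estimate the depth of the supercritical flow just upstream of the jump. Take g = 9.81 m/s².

V₂ = q/y₂ = 13.4/5.35 = 2.50 m/s; Fr₂ = V₂/√(g·y₂) = 0.346.
Applying the sequent-depth relation in reverse, y₁/y₂ = ½[√(1 + 8Fr₂²) − 1] = ½[√1.956 − 1] = 0.199.
y₁ = 0.199 × 5.35 = 1.07 m.

y₁ = 1.07 m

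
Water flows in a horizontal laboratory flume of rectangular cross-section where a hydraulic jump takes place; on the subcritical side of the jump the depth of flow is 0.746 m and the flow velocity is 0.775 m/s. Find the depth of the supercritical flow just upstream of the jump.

Fr₂ = V₂/√(g·y₂) = 0.775/√(9.81×0.746) = 0.286.
From the momentum equation (using Fr₂), y₁/y₂ = ½[√(1 + 8Fr₂²) − 1] = ½[√1.657 − 1] = 0.144.
y₁ = 0.144 × 0.746 = 0.107 m.

y₁ = 0.107 m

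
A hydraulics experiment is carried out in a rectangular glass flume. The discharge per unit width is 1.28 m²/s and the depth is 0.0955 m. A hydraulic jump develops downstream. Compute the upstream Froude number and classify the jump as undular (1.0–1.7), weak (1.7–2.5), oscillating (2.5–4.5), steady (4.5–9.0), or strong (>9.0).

Fr₁ = 13.8; strong jump

V₁ = q/y₁ = 1.28/0.0955 = 13.4 m/s. Fr₁ = V₁/√(g·y₁) = 13.4/√(9.81×0.0955) = 13.8.
Fr₁ = 13.8 lies in the strong range.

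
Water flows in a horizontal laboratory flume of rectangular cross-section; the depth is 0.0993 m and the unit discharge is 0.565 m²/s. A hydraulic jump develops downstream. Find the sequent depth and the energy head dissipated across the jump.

V₁ = q/y₁ = 0.565/0.0993 = 5.69 m/s. Fr₁ = V₁/√(g·y₁) = 5.69/√(9.81×0.0993) = 5.76.
From the momentum equation for a rectangular channel, y₂/y₁ = ½[√(1 + 8Fr₁²) − 1] = ½[√266.9 − 1] = 7.67.
y₂ = 7.67 × 0.0993 = 0.761 m.
Head loss: ΔE = (y₂ − y₁)³/(4y₁y₂) = (0.761 − 0.0993)³/(4×0.0993×0.761) = 0.290/0.302 = 0.960 m.

y₂ = 0.761 m; ΔE = 0.960 m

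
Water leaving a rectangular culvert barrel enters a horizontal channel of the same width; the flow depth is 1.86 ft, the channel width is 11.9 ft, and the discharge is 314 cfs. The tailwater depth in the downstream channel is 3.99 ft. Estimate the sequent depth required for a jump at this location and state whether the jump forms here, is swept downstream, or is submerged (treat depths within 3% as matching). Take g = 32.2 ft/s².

y₂ = 3.98 ft; the jump forms here

q = Q/b = 314/11.9 = 26.4 ft²/s; V₁ = q/y₁ = 14.2 ft/s. Fr₁ = V₁/√(g·y₁) = 1.83.
Sequent-depth ratio: y₂/y₁ = ½[√(1 + 8Fr₁²) − 1] = ½[√27.88 − 1] = 2.14.
y₂ = 2.14 × 1.86 = 3.98 ft.
Tailwater y_tw = 3.99 ft: y_tw ≈ y₂, so the jump forms here.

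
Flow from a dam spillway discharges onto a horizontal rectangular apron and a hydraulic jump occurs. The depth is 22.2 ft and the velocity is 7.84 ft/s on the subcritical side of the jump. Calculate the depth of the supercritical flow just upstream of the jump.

y₁ = 3.32 ft

Fr₂ = V₂/√(g·y₂) = 7.84/√(32.2×22.2) = 0.293.
The Bélanger relation is symmetric: y₁/y₂ = ½[√(1 + 8Fr₂²) − 1] = ½[√1.688 − 1] = 0.150.
y₁ = 0.150 × 22.2 = 3.32 ft.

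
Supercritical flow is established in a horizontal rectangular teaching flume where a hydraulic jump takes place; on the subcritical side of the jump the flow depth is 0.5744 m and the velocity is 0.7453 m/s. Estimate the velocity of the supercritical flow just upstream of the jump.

V₁ = 4.418 m/s

Fr₂ = V₂/√(g·y₂) = 0.7453/√(9.81×0.5744) = 0.3140.
From the momentum equation (using Fr₂), y₁/y₂ = ½[√(1 + 8Fr₂²) − 1] = ½[√1.7886 − 1] = 0.1687.
y₁ = 0.1687 × 0.5744 = 0.09690 m.
V₁ = q/y₁ = 0.4281/0.09690 = 4.418 m/s.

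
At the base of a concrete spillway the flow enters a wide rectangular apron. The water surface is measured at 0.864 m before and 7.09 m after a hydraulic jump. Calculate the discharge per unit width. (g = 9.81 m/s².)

q = 15.5 m²/s

For a rectangular channel the momentum equation gives q² = ½·g·y₁·y₂·(y₁ + y₂) = ½×9.81×0.864×7.09×7.95 = 239.
q = √239 = 15.5 m²/s.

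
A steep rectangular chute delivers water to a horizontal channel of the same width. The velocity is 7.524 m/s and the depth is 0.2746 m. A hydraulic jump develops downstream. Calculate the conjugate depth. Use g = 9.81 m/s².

y₂ = 1.648 m

Fr₁ = V₁/√(g·y₁) = 7.524/√(9.81×0.2746) = 4.584.
Sequent-depth ratio: y₂/y₁ = ½[√(1 + 8Fr₁²) − 1] = ½[√169.12 − 1] = 6.002.
y₂ = 6.002 × 0.2746 = 1.648 m.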